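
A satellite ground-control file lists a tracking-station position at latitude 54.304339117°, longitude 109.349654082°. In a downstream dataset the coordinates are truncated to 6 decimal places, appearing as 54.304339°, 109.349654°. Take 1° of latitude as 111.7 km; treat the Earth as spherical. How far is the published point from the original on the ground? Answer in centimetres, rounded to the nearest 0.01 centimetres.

1.41 centimetres

The latitude changed by +0.000000117° and the longitude by +0.000000082°.
N–S: 0.000000117° × 111700 m/° = 0.0130689 m.
E–W at 54.3043°: 0.000000082° × 111700 × cos 54.3043° = 0.000000082 × 111700 × 0.5835 ≈ 0.00534432 m.
Combined displacement = (0.0130689² + 0.00534432²)^½ ≈ 0.0141194 m.
That is 0.0141194 m = 1.4119 cm.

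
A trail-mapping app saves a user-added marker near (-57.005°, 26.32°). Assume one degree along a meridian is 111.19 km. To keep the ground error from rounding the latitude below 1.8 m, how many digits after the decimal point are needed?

5 decimal places

One degree of latitude covers 111190 m.
With N decimal places the half-ulp bound is 0.5·10⁻ᴺ°, or 0.5·10⁻ᴺ × 111190 m on the ground.
Need 0.5 × 111190 × 10⁻ᴺ ≤ 1.8 → 10⁻ᴺ ≤ 3.238e-05, so N ≥ 4.49.
At 4 places the error can reach 5.56 m, but 5 places keeps it to 0.556 m.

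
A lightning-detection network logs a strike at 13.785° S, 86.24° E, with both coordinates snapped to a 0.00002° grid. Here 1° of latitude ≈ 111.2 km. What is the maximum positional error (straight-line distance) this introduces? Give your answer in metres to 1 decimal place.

1.6 metres

With a 0.00002° grid the true value lies within half a step, ±0.00002°/2 = ±1e-05°, of the stored one.
North–south component: 1e-05° × 111200 = 1.112 m.
East–west component at 13.785°: 1e-05° × 111200 × cos 13.785° ≈ 1e-05 × 107997 ≈ 1.07997 m.
Combining orthogonally: (1.112² + 1.07997²)^½ ≈ 1.55012 m.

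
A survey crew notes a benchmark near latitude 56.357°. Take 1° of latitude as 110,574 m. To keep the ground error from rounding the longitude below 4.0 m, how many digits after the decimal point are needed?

At 56.357° one degree of longitude covers 110574 × cos 56.357° ≈ 110574 × 0.5540 ≈ 61259.8 m.
N decimal places → at most half a unit in the last place, 0.5 × 10⁻ᴺ° = 61259.8/2 × 10⁻ᴺ m.
Setting 30629.9 × 10⁻ᴺ ≤ 4.0 gives 10ᴺ ≥ 7657, i.e. N ≥ 3.88.
At 3 places the error can reach 30.6 m, but 4 places keeps it to 3.06 m.

4 decimal places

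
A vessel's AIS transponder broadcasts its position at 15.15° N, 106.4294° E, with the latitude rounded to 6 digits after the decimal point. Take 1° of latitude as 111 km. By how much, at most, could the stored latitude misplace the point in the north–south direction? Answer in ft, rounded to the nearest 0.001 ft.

Rounding to 6 decimal places leaves the latitude within ±5e-07° of the true value.
North–south distance: 5e-07° × 111000 m/° = 0.0555 m.
In feet: 0.0555 m ÷ 0.3048 ≈ 0.18209 ft.

0.182 ft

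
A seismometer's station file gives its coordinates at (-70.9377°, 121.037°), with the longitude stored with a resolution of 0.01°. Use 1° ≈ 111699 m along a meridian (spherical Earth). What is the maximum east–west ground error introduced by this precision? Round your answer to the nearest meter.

With a 0.01° grid the true value lies within half a step, ±0.01°/2 = ±0.005°, of the stored one.
At latitude 70.9377° a degree of longitude spans 111699 m × cos 70.9377° = 111699 × 0.3266 ≈ 36480.5 m.
Maximum E–W displacement: 0.005 × 36480.5 = 182.402 m.

182 meters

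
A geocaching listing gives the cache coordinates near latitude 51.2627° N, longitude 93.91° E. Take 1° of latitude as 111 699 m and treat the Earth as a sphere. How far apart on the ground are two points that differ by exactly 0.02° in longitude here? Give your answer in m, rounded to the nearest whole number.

0.02° of longitude at 51.2627° is 0.02 × 111699 × cos 51.2627° ≈ 0.02 × 69895.7 = 1397.91 m.

1398 m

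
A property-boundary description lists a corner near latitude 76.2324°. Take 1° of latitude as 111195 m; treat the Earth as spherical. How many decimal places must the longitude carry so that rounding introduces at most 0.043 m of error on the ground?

6 decimal places

At 76.2324° one degree of longitude covers 111195 × cos 76.2324° ≈ 111195 × 0.2380 ≈ 26462.7 m.
With N decimal places the half-ulp bound is 0.5·10⁻ᴺ°, or 0.5·10⁻ᴺ × 26462.7 m on the ground.
Setting 13231.3 × 10⁻ᴺ ≤ 0.043 gives 10ᴺ ≥ 3.077e+05, i.e. N ≥ 5.49.
N = 5 would give 0.132 m (too coarse); N = 6 gives 0.0132 m ≤ 0.043 m.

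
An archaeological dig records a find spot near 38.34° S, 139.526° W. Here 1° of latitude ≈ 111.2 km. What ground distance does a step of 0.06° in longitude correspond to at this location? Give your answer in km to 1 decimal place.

0.06° of longitude at 38.34° is 0.06 × 111200 × cos 38.34° ≈ 0.06 × 87219 = 5233.14 m.
That is 5233.14 m = 5.2331 km.

5.2 km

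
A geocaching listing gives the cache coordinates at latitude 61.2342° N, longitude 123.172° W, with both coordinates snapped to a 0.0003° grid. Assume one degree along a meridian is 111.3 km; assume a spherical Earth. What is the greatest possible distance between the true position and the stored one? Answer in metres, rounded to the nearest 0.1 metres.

With a 0.0003° grid the true value lies within half a step, ±0.0003°/2 = ±0.00015°, of the stored one.
North–south component: 0.00015° × 111300 = 16.695 m.
East–west component at 61.2342°: 0.00015° × 111300 × cos 61.2342° ≈ 0.00015 × 53561 ≈ 8.03414 m.
Combining orthogonally: (16.695² + 8.03414²)^½ ≈ 18.5276 m.

18.5 metres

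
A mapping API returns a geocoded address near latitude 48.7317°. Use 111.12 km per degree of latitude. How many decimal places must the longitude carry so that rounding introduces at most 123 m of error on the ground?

3 decimal places

At 48.7317° one degree of longitude covers 111120 × cos 48.7317° ≈ 111120 × 0.6596 ≈ 73293.2 m.
With N decimal places the half-ulp bound is 0.5·10⁻ᴺ°, or 0.5·10⁻ᴺ × 73293.2 m on the ground.
Setting 36646.6 × 10⁻ᴺ ≤ 123 gives 10ᴺ ≥ 297.9, i.e. N ≥ 2.47.
At 2 places the error can reach 366 m, but 3 places keeps it to 36.6 m.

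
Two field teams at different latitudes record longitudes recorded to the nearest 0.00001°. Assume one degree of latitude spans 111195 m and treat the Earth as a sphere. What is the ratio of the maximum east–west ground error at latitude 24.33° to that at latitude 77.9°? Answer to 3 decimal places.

Rounding to 5 decimal places leaves the longitude within ±5e-06° of the true value.
Error at 24.33° = 5e-06° × 111195 × cos 24.33° ≈ 0.55597 × 0.9112 = 0.5066 m.
At 77.9°: 5e-06° × 111195 × cos 77.9° = 5e-06 × 111195 × 0.2096 ≈ 0.11654 m.
The ratio reduces to cos 24.33° / cos 77.9° = 0.9112/0.2096 ≈ 4.3469.

4.347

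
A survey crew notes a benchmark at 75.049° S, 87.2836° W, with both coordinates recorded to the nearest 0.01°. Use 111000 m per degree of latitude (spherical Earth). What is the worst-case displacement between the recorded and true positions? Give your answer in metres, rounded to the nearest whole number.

Rounding to 2 decimal places leaves each coordinate within ±0.005° of the true value.
North–south component: 0.005° × 111000 = 555 m.
Longitude error → 0.005 × 111000 × cos 75.049° = 0.005 × 111000 × 0.2580 ≈ 143.186 m.
Combining orthogonally: (555² + 143.186²)^½ ≈ 573.173 m.

573 metres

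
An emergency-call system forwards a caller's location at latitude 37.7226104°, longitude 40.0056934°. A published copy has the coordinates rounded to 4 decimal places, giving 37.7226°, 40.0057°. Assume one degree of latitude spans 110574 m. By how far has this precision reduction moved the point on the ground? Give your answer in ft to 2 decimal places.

4.22 ft

Δlat = 37.7226104 − 37.7226 = +0.0000104°; Δlon = 40.0056934 − 40.0057 = -0.0000066°.
N–S: 0.0000104° × 110574 m/° = 1.14997 m.
E–W at 37.7226°: -0.0000066° × 110574 × cos 37.7226° = -0.0000066 × 110574 × 0.7910 ≈ -0.57725 m.
Combined displacement = (1.14997² + 0.57725²)^½ ≈ 1.28672 m.
Converting: 1.28672 m × 3.2808 ft/m ≈ 4.2215 ft.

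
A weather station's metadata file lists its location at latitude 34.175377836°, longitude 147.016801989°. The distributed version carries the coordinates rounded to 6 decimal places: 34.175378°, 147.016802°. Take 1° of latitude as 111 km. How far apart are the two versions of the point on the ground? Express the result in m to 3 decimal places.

The latitude changed by -0.000000164° and the longitude by -0.000000011°.
N–S: -0.000000164° × 111000 m/° = -0.018204 m.
East–west at this latitude: -0.000000011° × 111000 × cos 34.1754° ≈ -0.000000011 × 91832.7 = -0.00101016 m.
Hypotenuse of the two orthogonal shifts: √(0.018204² + 0.00101016²) = 0.018232 m.

0.018 m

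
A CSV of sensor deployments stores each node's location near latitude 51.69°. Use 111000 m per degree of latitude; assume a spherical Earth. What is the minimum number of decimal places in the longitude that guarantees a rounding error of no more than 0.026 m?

7

At 51.69° one degree of longitude covers 111000 × cos 51.69° ≈ 111000 × 0.6199 ≈ 68810.7 m.
Rounding to N decimal places gives at most 0.5 × 10⁻ᴺ degrees of error, i.e. 0.5 × 10⁻ᴺ × 68810.7 m.
Setting 34405.3 × 10⁻ᴺ ≤ 0.026 gives 10ᴺ ≥ 1.323e+06, i.e. N ≥ 6.12.
So 7 decimal places suffice (0.00344 m); 6 would allow up to 0.0344 m.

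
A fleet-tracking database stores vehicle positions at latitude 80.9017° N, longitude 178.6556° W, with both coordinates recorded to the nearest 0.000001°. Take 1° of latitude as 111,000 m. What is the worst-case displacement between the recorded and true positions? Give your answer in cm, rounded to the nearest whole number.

6 cm

Rounding to 6 decimal places leaves each coordinate within ±5e-07° of the true value.
Latitude error → 5e-07 × 111000 = 0.0555 m along the meridian.
E–W at 80.9017°: 5e-07° × 111000 × cos 80.9017° = 5e-07 × 111000 × 0.1581 ≈ 0.00877615 m.
The two errors are perpendicular, so the maximum displacement is √(0.0555² + 0.00877615²) ≈ 0.0561896 m.
That is 0.0561896 m = 5.619 cm.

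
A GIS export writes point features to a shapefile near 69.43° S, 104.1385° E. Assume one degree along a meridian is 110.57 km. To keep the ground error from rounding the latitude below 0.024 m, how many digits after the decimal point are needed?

One degree of latitude covers 110570 m.
N decimal places → at most half a unit in the last place, 0.5 × 10⁻ᴺ° = 110570/2 × 10⁻ᴺ m.
Need 0.5 × 110570 × 10⁻ᴺ ≤ 0.024 → 10⁻ᴺ ≤ 4.341e-07, so N ≥ 6.36.
N = 6 would give 0.0553 m (too coarse); N = 7 gives 0.00553 m ≤ 0.024 m.

7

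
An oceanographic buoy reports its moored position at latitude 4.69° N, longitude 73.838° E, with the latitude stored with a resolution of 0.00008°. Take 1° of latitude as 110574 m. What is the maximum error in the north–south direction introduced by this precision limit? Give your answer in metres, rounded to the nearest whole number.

With a 0.00008° grid the true value lies within half a step, ±0.00008°/2 = ±4e-05°, of the stored one.
So the N–S error is at most 4e-05 × 110574 = 4.42296 m.

4 metres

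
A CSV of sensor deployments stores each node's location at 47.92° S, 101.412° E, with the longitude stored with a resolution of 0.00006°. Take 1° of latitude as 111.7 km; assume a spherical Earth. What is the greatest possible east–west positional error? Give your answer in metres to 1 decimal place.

2.2 metres

With a 0.00006° grid the true value lies within half a step, ±0.00006°/2 = ±3e-05°, of the stored one.
One degree of longitude at 47.92° is 111700 × cos 47.92° ≈ 111700 × 0.6702 = 74857.7 m.
So at most 3e-05° × 74857.7 ≈ 2.24573 m east–west.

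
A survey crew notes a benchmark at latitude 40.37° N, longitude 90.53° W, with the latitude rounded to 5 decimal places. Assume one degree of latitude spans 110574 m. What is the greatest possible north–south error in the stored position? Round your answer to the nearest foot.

Rounding to 5 decimal places leaves the latitude within ±5e-06° of the true value.
North–south distance: 5e-06° × 110574 m/° = 0.55287 m.
Converting: 0.55287 m × 3.2808 ft/m ≈ 1.8139 ft.

2 feet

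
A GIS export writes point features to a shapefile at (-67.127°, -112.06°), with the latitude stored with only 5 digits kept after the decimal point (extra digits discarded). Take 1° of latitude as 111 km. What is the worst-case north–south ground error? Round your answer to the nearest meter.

1 meters

Truncating at 5 decimal places can drop up to a full unit in the last place, so the latitude may be off by as much as 1e-05°.
Along the meridian that is 1e-05° × 111000 m/° = 1.11 m.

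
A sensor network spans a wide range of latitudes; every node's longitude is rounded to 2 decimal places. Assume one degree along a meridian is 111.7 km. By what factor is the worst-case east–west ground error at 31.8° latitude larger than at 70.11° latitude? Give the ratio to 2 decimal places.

Rounding to 2 decimal places leaves the longitude within ±0.005° of the true value.
At 31.8°: 0.005° × 111700 × cos 31.8° = 0.005 × 111700 × 0.8499 ≈ 474.67 m.
At 70.11°: 0.005° × 111700 × cos 70.11° = 0.005 × 111700 × 0.3402 ≈ 190.01 m.
Ratio: 474.67 / 190.01 = cos 31.8° / cos 70.11° ≈ 2.4981.

2.50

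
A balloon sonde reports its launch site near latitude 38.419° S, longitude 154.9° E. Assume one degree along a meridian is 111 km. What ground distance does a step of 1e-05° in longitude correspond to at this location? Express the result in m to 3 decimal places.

1e-05° of longitude at 38.419° is 1e-05 × 111000 × cos 38.419° ≈ 1e-05 × 86967.1 = 0.869671 m.

0.870 m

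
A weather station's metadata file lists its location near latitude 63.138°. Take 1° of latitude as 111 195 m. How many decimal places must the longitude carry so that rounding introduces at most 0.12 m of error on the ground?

At 63.138° one degree of longitude covers 111195 × cos 63.138° ≈ 111195 × 0.4518 ≈ 50242.7 m.
Rounding to N decimal places gives at most 0.5 × 10⁻ᴺ degrees of error, i.e. 0.5 × 10⁻ᴺ × 50242.7 m.
Setting 25121.3 × 10⁻ᴺ ≤ 0.12 gives 10ᴺ ≥ 2.093e+05, i.e. N ≥ 5.32.
N = 5 would give 0.251 m (too coarse); N = 6 gives 0.0251 m ≤ 0.12 m.

6 decimal places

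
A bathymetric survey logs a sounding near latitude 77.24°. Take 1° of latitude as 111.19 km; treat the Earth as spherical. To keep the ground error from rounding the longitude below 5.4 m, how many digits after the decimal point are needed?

4 decimal places

At 77.24° one degree of longitude covers 111190 × cos 77.24° ≈ 111190 × 0.2209 ≈ 24558.3 m.
Rounding to N decimal places gives at most 0.5 × 10⁻ᴺ degrees of error, i.e. 0.5 × 10⁻ᴺ × 24558.3 m.
Need 0.5 × 24558.3 × 10⁻ᴺ ≤ 5.4 → 10⁻ᴺ ≤ 4.398e-04, so N ≥ 3.36.
At 3 places the error can reach 12.3 m, but 4 places keeps it to 1.23 m.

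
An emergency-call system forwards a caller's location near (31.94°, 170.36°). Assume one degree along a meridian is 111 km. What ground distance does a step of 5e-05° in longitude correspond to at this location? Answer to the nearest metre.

5 metres

5e-05° of longitude at 31.94° is 5e-05 × 111000 × cos 31.94° ≈ 5e-05 × 94194.9 = 4.70974 m.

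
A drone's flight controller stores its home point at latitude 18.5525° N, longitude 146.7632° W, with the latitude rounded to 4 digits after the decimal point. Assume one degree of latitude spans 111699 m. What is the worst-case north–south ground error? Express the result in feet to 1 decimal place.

18.3 feet

Rounding to 4 decimal places leaves the latitude within ±5e-05° of the true value.
Along the meridian that is 5e-05° × 111699 m/° = 5.58495 m.
In feet: 5.58495 m ÷ 0.3048 ≈ 18.323 ft.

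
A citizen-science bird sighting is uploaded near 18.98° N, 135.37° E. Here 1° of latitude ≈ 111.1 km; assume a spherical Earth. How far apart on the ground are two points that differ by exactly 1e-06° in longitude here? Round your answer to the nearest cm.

11 cm

1e-06° of longitude at 18.98° is 1e-06 × 111100 × cos 18.98° ≈ 1e-06 × 105060 = 0.10506 m.
That is 0.10506 m = 10.506 cm.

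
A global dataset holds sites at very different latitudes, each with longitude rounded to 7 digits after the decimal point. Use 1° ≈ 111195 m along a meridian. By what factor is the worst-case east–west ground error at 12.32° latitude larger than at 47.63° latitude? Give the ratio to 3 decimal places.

1.450

Rounding to 7 decimal places leaves the longitude within ±5e-08° of the true value.
Error at 12.32° = 5e-08° × 111195 × cos 12.32° ≈ 0.0055597 × 0.9770 = 0.0054317 m.
At 47.63°: 5e-08° × 111195 × cos 47.63° = 5e-08 × 111195 × 0.6739 ≈ 0.0037468 m.
The ratio reduces to cos 12.32° / cos 47.63° = 0.9770/0.6739 ≈ 1.4497.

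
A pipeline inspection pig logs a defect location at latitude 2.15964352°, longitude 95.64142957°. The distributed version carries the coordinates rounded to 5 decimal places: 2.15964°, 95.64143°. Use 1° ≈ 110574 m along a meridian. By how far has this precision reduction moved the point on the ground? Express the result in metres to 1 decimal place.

The latitude changed by +0.00000352° and the longitude by -0.00000043°.
North–south shift: 0.00000352 × 110574 = 0.38922 m.
East–west at this latitude: -0.00000043° × 110574 × cos 2.15964° ≈ -0.00000043 × 110495 = -0.047513 m.
Combined displacement = (0.38922² + 0.047513²)^½ ≈ 0.39211 m.

0.4 metres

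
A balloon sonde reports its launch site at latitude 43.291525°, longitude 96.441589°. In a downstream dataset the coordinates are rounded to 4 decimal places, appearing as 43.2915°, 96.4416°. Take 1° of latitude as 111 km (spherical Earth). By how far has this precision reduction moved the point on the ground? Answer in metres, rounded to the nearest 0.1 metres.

The latitude changed by +0.000025° and the longitude by -0.000011°.
N–S: 0.000025° × 111000 m/° = 2.775 m.
E–W at 43.2915°: -0.000011° × 111000 × cos 43.2915° = -0.000011 × 111000 × 0.7279 ≈ -0.888735 m.
Combined displacement = (2.775² + 0.888735²)^½ ≈ 2.91384 m.

2.9 metres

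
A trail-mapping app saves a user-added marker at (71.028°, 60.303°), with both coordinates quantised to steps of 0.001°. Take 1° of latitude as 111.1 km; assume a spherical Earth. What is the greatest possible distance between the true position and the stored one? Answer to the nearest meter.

58 meters

With a 0.001° grid the true value lies within half a step, ±0.001°/2 = ±0.0005°, of the stored one.
North–south component: 0.0005° × 111100 = 55.55 m.
E–W at 71.028°: 0.0005° × 111100 × cos 71.028° = 0.0005 × 111100 × 0.3251 ≈ 18.0596 m.
The two errors are perpendicular, so the maximum displacement is √(55.55² + 18.0596²) ≈ 58.4119 m.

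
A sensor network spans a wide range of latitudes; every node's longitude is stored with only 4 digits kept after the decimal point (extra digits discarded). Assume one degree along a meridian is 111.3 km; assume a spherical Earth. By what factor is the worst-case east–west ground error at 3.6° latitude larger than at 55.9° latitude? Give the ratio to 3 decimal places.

Truncating at 4 decimal places can drop up to a full unit in the last place, so the longitude may be off by as much as 0.0001°.
Error at 3.6° = 0.0001° × 111300 × cos 3.6° ≈ 11.13 × 0.9980 = 11.108 m.
Error at 55.9° = 0.0001° × 111300 × cos 55.9° ≈ 11.13 × 0.5606 = 6.2399 m.
The ratio reduces to cos 3.6° / cos 55.9° = 0.9980/0.5606 ≈ 1.7802.

1.780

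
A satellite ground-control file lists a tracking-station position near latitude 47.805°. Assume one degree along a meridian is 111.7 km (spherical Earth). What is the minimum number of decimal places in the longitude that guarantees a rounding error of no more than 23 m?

At 47.805° one degree of longitude covers 111700 × cos 47.805° ≈ 111700 × 0.6717 ≈ 75024 m.
Rounding to N decimal places gives at most 0.5 × 10⁻ᴺ degrees of error, i.e. 0.5 × 10⁻ᴺ × 75024 m.
Need 0.5 × 75024 × 10⁻ᴺ ≤ 23 → 10⁻ᴺ ≤ 6.131e-04, so N ≥ 3.21.
So 4 decimal places suffice (3.75 m); 3 would allow up to 37.5 m.

4 decimal places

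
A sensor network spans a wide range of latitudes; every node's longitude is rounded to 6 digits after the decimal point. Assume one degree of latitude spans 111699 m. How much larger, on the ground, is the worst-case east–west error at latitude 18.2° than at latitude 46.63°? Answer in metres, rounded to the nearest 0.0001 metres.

0.0147 metres

Rounding to 6 decimal places leaves the longitude within ±5e-07° of the true value.
At 18.2°: 5e-07° × 111699 × cos 18.2° = 5e-07 × 111699 × 0.9500 ≈ 0.053055 m.
Error at 46.63° = 5e-07° × 111699 × cos 46.63° ≈ 0.055849 × 0.6867 = 0.038352 m.
So the lower-latitude error exceeds the higher by 0.053055 − 0.038352 = 0.014703 m.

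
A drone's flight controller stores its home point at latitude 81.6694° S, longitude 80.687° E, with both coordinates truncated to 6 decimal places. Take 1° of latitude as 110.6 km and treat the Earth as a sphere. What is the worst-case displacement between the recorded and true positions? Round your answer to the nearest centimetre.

Truncating at 6 decimal places can drop up to a full unit in the last place, so each coordinate may be off by as much as 1e-06°.
N–S: 1e-06° × 110600 m/° = 0.1106 m.
East–west component at 81.6694°: 1e-06° × 110600 × cos 81.6694° ≈ 1e-06 × 16024.2 ≈ 0.0160242 m.
The two errors are perpendicular, so the maximum displacement is √(0.1106² + 0.0160242²) ≈ 0.111755 m.
That is 0.111755 m = 11.175 cm.

11 centimetres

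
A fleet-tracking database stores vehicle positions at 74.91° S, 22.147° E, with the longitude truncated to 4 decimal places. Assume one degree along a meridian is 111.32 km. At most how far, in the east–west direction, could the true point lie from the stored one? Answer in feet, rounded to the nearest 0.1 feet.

9.5 feet

Truncating at 4 decimal places can drop up to a full unit in the last place, so the longitude may be off by as much as 0.0001°.
At latitude 74.91° a degree of longitude spans 111320 m × cos 74.91° = 111320 × 0.2603 ≈ 28980.6 m.
So at most 0.0001° × 28980.6 ≈ 2.89806 m east–west.
In feet: 2.89806 m ÷ 0.3048 ≈ 9.5081 ft.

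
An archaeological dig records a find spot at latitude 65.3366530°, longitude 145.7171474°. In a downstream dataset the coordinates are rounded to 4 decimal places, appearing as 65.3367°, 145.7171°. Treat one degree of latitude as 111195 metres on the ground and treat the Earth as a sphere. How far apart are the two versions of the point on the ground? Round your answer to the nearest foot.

19 feet

Δlat = 65.3366530 − 65.3367 = -0.0000470°; Δlon = 145.7171474 − 145.7171 = +0.0000474°.
North–south shift: -0.0000470 × 111195 = -5.22616 m.
E–W at 65.3367°: 0.0000474° × 111195 × cos 65.3367° = 0.0000474 × 111195 × 0.4173 ≈ 2.19936 m.
Hypotenuse of the two orthogonal shifts: √(5.22616² + 2.19936²) = 5.6701 m.
In feet: 5.6701 m ÷ 0.3048 ≈ 18.603 ft.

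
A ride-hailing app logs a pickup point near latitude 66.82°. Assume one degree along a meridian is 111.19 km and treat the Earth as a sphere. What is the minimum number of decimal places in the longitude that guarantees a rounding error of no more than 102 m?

3

At 66.82° one degree of longitude covers 111190 × cos 66.82° ≈ 111190 × 0.3936 ≈ 43766.7 m.
With N decimal places the half-ulp bound is 0.5·10⁻ᴺ°, or 0.5·10⁻ᴺ × 43766.7 m on the ground.
Need 0.5 × 43766.7 × 10⁻ᴺ ≤ 102 → 10⁻ᴺ ≤ 4.661e-03, so N ≥ 2.33.
N = 2 would give 219 m (too coarse); N = 3 gives 21.9 m ≤ 102 m.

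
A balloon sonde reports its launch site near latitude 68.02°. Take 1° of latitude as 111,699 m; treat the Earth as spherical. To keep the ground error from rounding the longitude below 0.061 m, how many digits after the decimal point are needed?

6 decimal places

At 68.02° one degree of longitude covers 111699 × cos 68.02° ≈ 111699 × 0.3743 ≈ 41807 m.
N decimal places → at most half a unit in the last place, 0.5 × 10⁻ᴺ° = 41807/2 × 10⁻ᴺ m.
Need 0.5 × 41807 × 10⁻ᴺ ≤ 0.061 → 10⁻ᴺ ≤ 2.918e-06, so N ≥ 5.53.
N = 5 would give 0.209 m (too coarse); N = 6 gives 0.0209 m ≤ 0.061 m.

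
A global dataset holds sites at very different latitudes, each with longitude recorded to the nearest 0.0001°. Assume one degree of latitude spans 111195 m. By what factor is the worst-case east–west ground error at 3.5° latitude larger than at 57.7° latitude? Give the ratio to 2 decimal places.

Rounding to 4 decimal places leaves the longitude within ±5e-05° of the true value.
At 3.5°: 5e-05° × 111195 × cos 3.5° = 5e-05 × 111195 × 0.9981 ≈ 5.5494 m.
At 57.7°: 5e-05° × 111195 × cos 57.7° = 5e-05 × 111195 × 0.5344 ≈ 2.9709 m.
Ratio: 5.5494 / 2.9709 = cos 3.5° / cos 57.7° ≈ 1.8679.

1.87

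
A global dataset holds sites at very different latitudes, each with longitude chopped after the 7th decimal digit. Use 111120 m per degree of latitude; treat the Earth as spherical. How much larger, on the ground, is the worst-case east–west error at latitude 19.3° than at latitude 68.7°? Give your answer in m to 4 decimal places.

Truncating at 7 decimal places can drop up to a full unit in the last place, so the longitude may be off by as much as 1e-07°.
At 19.3°: 1e-07° × 111120 × cos 19.3° = 1e-07 × 111120 × 0.9438 ≈ 0.010488 m.
At 68.7°: 1e-07° × 111120 × cos 68.7° = 1e-07 × 111120 × 0.3633 ≈ 0.0040364 m.
So the lower-latitude error exceeds the higher by 0.010488 − 0.0040364 = 0.0064511 m.

0.0065 m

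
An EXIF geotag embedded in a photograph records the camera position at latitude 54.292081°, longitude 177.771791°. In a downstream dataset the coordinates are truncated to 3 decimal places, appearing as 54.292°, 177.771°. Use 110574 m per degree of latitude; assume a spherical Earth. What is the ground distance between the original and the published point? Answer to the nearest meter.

52 meters

The latitude changed by +0.000081° and the longitude by +0.000791°.
North–south shift: 0.000081 × 110574 = 8.95649 m.
East–west at this latitude: 0.000791° × 110574 × cos 54.292° ≈ 0.000791 × 64537 = 51.0488 m.
Distance: √(8.95649² + 51.0488²) ≈ 51.8285 m.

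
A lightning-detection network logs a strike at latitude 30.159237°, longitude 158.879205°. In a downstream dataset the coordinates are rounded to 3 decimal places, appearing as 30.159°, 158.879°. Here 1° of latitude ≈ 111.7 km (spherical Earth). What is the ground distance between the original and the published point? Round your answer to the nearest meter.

The latitude changed by +0.000237° and the longitude by +0.000205°.
N–S: 0.000237° × 111700 m/° = 26.4729 m.
E–W at 30.159°: 0.000205° × 111700 × cos 30.159° = 0.000205 × 111700 × 0.8646 ≈ 19.7988 m.
Hypotenuse of the two orthogonal shifts: √(26.4729² + 19.7988²) = 33.0577 m.

33 meters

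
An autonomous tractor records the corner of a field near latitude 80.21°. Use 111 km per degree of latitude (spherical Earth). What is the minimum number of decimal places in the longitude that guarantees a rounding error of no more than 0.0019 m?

At 80.21° one degree of longitude covers 111000 × cos 80.21° ≈ 111000 × 0.1700 ≈ 18874.2 m.
With N decimal places the half-ulp bound is 0.5·10⁻ᴺ°, or 0.5·10⁻ᴺ × 18874.2 m on the ground.
Need 0.5 × 18874.2 × 10⁻ᴺ ≤ 0.0019 → 10⁻ᴺ ≤ 2.013e-07, so N ≥ 6.70.
N = 6 would give 0.00944 m (too coarse); N = 7 gives 0.000944 m ≤ 0.0019 m.

7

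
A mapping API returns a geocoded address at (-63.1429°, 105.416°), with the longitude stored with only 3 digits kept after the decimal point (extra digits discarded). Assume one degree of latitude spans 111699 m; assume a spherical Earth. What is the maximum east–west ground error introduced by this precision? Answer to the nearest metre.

Truncating at 3 decimal places can drop up to a full unit in the last place, so the longitude may be off by as much as 0.001°.
Parallels shrink by cos φ, so at 63.1429° a degree of longitude is 111699 × 0.4518 ≈ 50461.9 m.
So at most 0.001° × 50461.9 ≈ 50.4619 m east–west.

50 metres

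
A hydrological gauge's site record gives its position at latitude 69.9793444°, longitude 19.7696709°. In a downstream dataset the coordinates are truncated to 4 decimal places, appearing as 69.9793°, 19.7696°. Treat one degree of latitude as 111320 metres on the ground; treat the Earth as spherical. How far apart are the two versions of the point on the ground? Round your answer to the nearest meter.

6 meters

Δlat = 69.9793444 − 69.9793 = +0.0000444°; Δlon = 19.7696709 − 19.7696 = +0.0000709°.
North–south shift: 0.0000444 × 111320 = 4.94261 m.
E–W at 69.9793°: 0.0000709° × 111320 × cos 69.9793° = 0.0000709 × 111320 × 0.3424 ≈ 2.7021 m.
Hypotenuse of the two orthogonal shifts: √(4.94261² + 2.7021²) = 5.633 m.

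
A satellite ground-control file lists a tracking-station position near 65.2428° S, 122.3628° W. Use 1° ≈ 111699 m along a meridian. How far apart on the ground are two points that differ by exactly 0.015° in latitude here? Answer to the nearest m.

1675 m

0.015° × 111699 m/° = 1675.48 m.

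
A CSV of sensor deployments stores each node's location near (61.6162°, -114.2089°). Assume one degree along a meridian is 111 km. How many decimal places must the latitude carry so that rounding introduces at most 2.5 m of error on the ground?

5

One degree of latitude covers 111000 m.
Rounding to N decimal places gives at most 0.5 × 10⁻ᴺ degrees of error, i.e. 0.5 × 10⁻ᴺ × 111000 m.
Setting 55500 × 10⁻ᴺ ≤ 2.5 gives 10ᴺ ≥ 2.22e+04, i.e. N ≥ 4.35.
So 5 decimal places suffice (0.555 m); 4 would allow up to 5.55 m.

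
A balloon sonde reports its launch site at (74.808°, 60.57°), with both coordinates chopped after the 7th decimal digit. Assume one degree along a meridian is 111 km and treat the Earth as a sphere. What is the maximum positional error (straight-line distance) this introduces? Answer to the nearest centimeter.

1 centimeters

Truncating at 7 decimal places can drop up to a full unit in the last place, so each coordinate may be off by as much as 1e-07°.
Latitude error → 1e-07 × 111000 = 0.0111 m along the meridian.
East–west component at 74.808°: 1e-07° × 111000 × cos 74.808° ≈ 1e-07 × 29088 ≈ 0.0029088 m.
Worst case both components are at the extreme and orthogonal: √(0.0111² + 0.0029088²) ≈ 0.0114748 m.
That is 0.0114748 m = 1.1475 cm.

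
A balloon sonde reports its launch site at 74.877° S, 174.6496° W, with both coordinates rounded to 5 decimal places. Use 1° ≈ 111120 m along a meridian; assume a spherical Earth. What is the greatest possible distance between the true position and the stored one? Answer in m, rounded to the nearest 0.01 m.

0.57 m

Rounding to 5 decimal places leaves each coordinate within ±5e-06° of the true value.
N–S: 5e-06° × 111120 m/° = 0.5556 m.
Longitude error → 5e-06 × 111120 × cos 74.877° = 5e-06 × 111120 × 0.2609 ≈ 0.144952 m.
The two errors are perpendicular, so the maximum displacement is √(0.5556² + 0.144952²) ≈ 0.574197 m.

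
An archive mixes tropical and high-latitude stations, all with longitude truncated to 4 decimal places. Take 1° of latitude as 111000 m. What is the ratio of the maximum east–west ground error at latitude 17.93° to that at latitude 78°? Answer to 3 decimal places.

4.576

Truncating at 4 decimal places can drop up to a full unit in the last place, so the longitude may be off by as much as 0.0001°.
At 17.93°: 0.0001° × 111000 × cos 17.93° = 0.0001 × 111000 × 0.9514 ≈ 10.561 m.
At 78°: 0.0001° × 111000 × cos 78° = 0.0001 × 111000 × 0.2079 ≈ 2.3078 m.
The ratio reduces to cos 17.93° / cos 78° = 0.9514/0.2079 ≈ 4.5761.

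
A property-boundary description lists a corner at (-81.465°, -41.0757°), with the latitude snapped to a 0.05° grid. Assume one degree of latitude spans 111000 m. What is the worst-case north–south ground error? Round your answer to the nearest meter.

2775 meters

With a 0.05° grid the true value lies within half a step, ±0.05°/2 = ±0.025°, of the stored one.
So the N–S error is at most 0.025 × 111000 = 2775 m.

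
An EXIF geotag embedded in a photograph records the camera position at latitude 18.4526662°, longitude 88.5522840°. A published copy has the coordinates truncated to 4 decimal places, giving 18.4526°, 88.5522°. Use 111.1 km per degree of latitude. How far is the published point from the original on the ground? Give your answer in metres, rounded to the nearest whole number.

12 metres

The latitude changed by +0.0000662° and the longitude by +0.0000840°.
North–south shift: 0.0000662 × 111100 = 7.35482 m.
E–W at 18.4526°: 0.0000840° × 111100 × cos 18.4526° = 0.0000840 × 111100 × 0.9486 ≈ 8.85258 m.
Combined displacement = (7.35482² + 8.85258²)^½ ≈ 11.5092 m.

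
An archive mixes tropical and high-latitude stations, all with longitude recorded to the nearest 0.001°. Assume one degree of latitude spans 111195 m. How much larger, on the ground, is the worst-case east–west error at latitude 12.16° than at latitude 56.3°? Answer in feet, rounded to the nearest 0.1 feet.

Rounding to 3 decimal places leaves the longitude within ±0.0005° of the true value.
At 12.16°: 0.0005° × 111195 × cos 12.16° = 0.0005 × 111195 × 0.9776 ≈ 54.35 m.
At 56.3°: 0.0005° × 111195 × cos 56.3° = 0.0005 × 111195 × 0.5548 ≈ 30.848 m.
Difference: 54.35 − 30.848 = 23.502 m.
In feet: 23.5021 m ÷ 0.3048 ≈ 77.107 ft.

77.1 feet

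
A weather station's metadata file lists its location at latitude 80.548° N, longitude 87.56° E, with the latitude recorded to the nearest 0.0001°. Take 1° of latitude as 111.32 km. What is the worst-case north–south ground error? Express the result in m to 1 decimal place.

5.6 m

Rounding to 4 decimal places leaves the latitude within ±5e-05° of the true value.
Along the meridian that is 5e-05° × 111320 m/° = 5.566 m.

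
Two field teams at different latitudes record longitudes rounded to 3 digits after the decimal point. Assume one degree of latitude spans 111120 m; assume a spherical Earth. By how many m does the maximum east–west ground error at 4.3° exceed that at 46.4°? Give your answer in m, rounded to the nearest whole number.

Rounding to 3 decimal places leaves the longitude within ±0.0005° of the true value.
At 4.3°: 0.0005° × 111120 × cos 4.3° = 0.0005 × 111120 × 0.9972 ≈ 55.404 m.
Error at 46.4° = 0.0005° × 111120 × cos 46.4° ≈ 55.56 × 0.6896 = 38.315 m.
Difference: 55.404 − 38.315 = 17.088 m.

17 m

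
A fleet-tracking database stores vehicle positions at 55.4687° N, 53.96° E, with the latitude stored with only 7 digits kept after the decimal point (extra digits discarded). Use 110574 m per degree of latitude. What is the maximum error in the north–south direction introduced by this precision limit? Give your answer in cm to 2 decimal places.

1.11 cm

Truncating at 7 decimal places can drop up to a full unit in the last place, so the latitude may be off by as much as 1e-07°.
Along the meridian that is 1e-07° × 110574 m/° = 0.0110574 m.
That is 0.0110574 m = 1.1057 cm.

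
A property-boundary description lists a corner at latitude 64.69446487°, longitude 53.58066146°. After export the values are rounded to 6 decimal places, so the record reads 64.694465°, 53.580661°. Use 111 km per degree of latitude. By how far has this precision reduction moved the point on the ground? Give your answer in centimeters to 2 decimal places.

Δlat = 64.69446487 − 64.694465 = -0.00000013°; Δlon = 53.58066146 − 53.580661 = +0.00000046°.
N–S: -0.00000013° × 111000 m/° = -0.01443 m.
E–W at 64.6945°: 0.00000046° × 111000 × cos 64.6945° = 0.00000046 × 111000 × 0.4274 ≈ 0.0218254 m.
Distance: √(0.01443² + 0.0218254²) ≈ 0.0261643 m.
That is 0.0261643 m = 2.6164 cm.

2.62 centimeters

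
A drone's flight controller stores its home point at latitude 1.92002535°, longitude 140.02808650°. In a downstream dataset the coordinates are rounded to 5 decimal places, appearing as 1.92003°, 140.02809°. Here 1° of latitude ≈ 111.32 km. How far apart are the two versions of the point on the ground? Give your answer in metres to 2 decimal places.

Δlat = 1.92002535 − 1.92003 = -0.00000465°; Δlon = 140.02808650 − 140.02809 = -0.00000350°.
North–south shift: -0.00000465 × 111320 = -0.517638 m.
E–W at 1.92003°: -0.00000350° × 111320 × cos 1.92003° = -0.00000350 × 111320 × 0.9994 ≈ -0.389401 m.
Hypotenuse of the two orthogonal shifts: √(0.517638² + 0.389401²) = 0.647752 m.

0.65 metres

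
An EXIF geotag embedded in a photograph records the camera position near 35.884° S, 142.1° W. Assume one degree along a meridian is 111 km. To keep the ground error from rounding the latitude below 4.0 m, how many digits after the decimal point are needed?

One degree of latitude covers 111000 m.
Rounding to N decimal places gives at most 0.5 × 10⁻ᴺ degrees of error, i.e. 0.5 × 10⁻ᴺ × 111000 m.
Setting 55500 × 10⁻ᴺ ≤ 4.0 gives 10ᴺ ≥ 1.388e+04, i.e. N ≥ 4.14.
So 5 decimal places suffice (0.555 m); 4 would allow up to 5.55 m.

5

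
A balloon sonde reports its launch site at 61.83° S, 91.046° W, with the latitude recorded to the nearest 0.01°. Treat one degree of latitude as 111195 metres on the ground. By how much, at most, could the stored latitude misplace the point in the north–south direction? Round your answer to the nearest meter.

Rounding to 2 decimal places leaves the latitude within ±0.005° of the true value.
So the N–S error is at most 0.005 × 111195 = 555.975 m.

556 meters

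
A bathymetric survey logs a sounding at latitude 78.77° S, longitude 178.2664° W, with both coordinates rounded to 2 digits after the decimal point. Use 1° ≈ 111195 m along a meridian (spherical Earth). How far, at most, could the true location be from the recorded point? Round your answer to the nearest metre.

566 metres

Rounding to 2 decimal places leaves each coordinate within ±0.005° of the true value.
N–S: 0.005° × 111195 m/° = 555.975 m.
East–west component at 78.77°: 0.005° × 111195 × cos 78.77° ≈ 0.005 × 21655 ≈ 108.275 m.
The two errors are perpendicular, so the maximum displacement is √(555.975² + 108.275²) ≈ 566.42 m.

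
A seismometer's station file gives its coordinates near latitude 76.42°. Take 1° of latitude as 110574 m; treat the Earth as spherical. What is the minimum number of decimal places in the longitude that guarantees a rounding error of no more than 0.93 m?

5

At 76.42° one degree of longitude covers 110574 × cos 76.42° ≈ 110574 × 0.2348 ≈ 25963.1 m.
Rounding to N decimal places gives at most 0.5 × 10⁻ᴺ degrees of error, i.e. 0.5 × 10⁻ᴺ × 25963.1 m.
Setting 12981.5 × 10⁻ᴺ ≤ 0.93 gives 10ᴺ ≥ 1.396e+04, i.e. N ≥ 4.14.
N = 4 would give 1.3 m (too coarse); N = 5 gives 0.13 m ≤ 0.93 m.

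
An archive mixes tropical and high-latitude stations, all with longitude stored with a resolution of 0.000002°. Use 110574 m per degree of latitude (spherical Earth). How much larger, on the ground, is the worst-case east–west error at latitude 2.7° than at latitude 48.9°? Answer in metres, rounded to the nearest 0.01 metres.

With a 0.000002° grid the true value lies within half a step, ±0.000002°/2 = ±1e-06°, of the stored one.
At 2.7°: 1e-06° × 110574 × cos 2.7° = 1e-06 × 110574 × 0.9989 ≈ 0.11045 m.
At 48.9°: 1e-06° × 110574 × cos 48.9° = 1e-06 × 110574 × 0.6574 ≈ 0.072689 m.
Difference: 0.11045 − 0.072689 = 0.037763 m.

0.04 metres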